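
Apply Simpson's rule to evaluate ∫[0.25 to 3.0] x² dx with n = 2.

f(x) = x²
a = 0.25, b = 3.0, n = 2
h = (b - a)/n = 1.375000

Simpson's rule: (h/3)[f(x₀) + 4f(x₁) + 2f(x₂) + ... + f(xₙ)]

x_0 = 0.2500, f(x_0) = 0.062500, coefficient = 1
x_1 = 1.6250, f(x_1) = 2.640625, coefficient = 4
x_2 = 3.0000, f(x_2) = 9.000000, coefficient = 1

I ≈ (1.375000/3) × 19.625000 = 8.994792
Exact value: 8.994792
Error: 0.000000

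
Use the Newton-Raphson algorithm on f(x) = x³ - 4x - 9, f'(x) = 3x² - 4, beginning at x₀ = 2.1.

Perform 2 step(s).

f(x) = x³ - 4x - 9
f'(x) = 3x² - 4
x₀ = 2.1

Newton-Raphson formula: x_{n+1} = x_n - f(x_n)/f'(x_n)

Iteration 1:
  f(2.100000) = -8.139000
  f'(2.100000) = 9.230000
  x_1 = 2.100000 - (-8.139000)/9.230000 = 2.981798
Iteration 2:
  f(2.981798) = 5.584341
  f'(2.981798) = 22.673367
  x_2 = 2.981798 - 5.584341/22.673367 = 2.735503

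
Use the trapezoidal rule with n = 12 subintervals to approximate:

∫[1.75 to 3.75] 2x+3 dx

f(x) = 2x+3
a = 1.75, b = 3.75, n = 12
h = (b - a)/n = 0.166667

Trapezoidal rule: (h/2)[f(x₀) + 2f(x₁) + 2f(x₂) + ... + f(xₙ)]

x_0 = 1.7500, f(x_0) = 6.500000, coefficient = 1
x_1 = 1.9167, f(x_1) = 6.833333, coefficient = 2
x_2 = 2.0833, f(x_2) = 7.166667, coefficient = 2
x_3 = 2.2500, f(x_3) = 7.500000, coefficient = 2
x_4 = 2.4167, f(x_4) = 7.833333, coefficient = 2
x_5 = 2.5833, f(x_5) = 8.166667, coefficient = 2
x_6 = 2.7500, f(x_6) = 8.500000, coefficient = 2
x_7 = 2.9167, f(x_7) = 8.833333, coefficient = 2
x_8 = 3.0833, f(x_8) = 9.166667, coefficient = 2
x_9 = 3.2500, f(x_9) = 9.500000, coefficient = 2
x_10 = 3.4167, f(x_10) = 9.833333, coefficient = 2
x_11 = 3.5833, f(x_11) = 10.166667, coefficient = 2
x_12 = 3.7500, f(x_12) = 10.500000, coefficient = 1

I ≈ (0.166667/2) × 204.000000 = 17.000000
Exact value: 17.000000
Error: 0.000000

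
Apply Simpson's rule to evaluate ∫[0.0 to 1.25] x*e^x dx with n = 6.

f(x) = x*e^x
a = 0.0, b = 1.25, n = 6
h = (b - a)/n = 0.208333

Simpson's rule: (h/3)[f(x₀) + 4f(x₁) + 2f(x₂) + ... + f(xₙ)]

x_0 = 0.0000, f(x_0) = 0.000000, coefficient = 1
x_1 = 0.2083, f(x_1) = 0.256588, coefficient = 4
x_2 = 0.4167, f(x_2) = 0.632040, coefficient = 2
x_3 = 0.6250, f(x_3) = 1.167654, coefficient = 4
x_4 = 0.8333, f(x_4) = 1.917480, coefficient = 2
x_5 = 1.0417, f(x_5) = 2.952017, coefficient = 4
x_6 = 1.2500, f(x_6) = 4.362929, coefficient = 1

I ≈ (0.208333/3) × 26.967005 = 1.872709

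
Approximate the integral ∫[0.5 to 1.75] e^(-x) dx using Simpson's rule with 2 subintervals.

f(x) = e^(-x)
a = 0.5, b = 1.75, n = 2
h = (b - a)/n = 0.625000

Simpson's rule: (h/3)[f(x₀) + 4f(x₁) + 2f(x₂) + ... + f(xₙ)]

x_0 = 0.5000, f(x_0) = 0.606531, coefficient = 1
x_1 = 1.1250, f(x_1) = 0.324652, coefficient = 4
x_2 = 1.7500, f(x_2) = 0.173774, coefficient = 1

I ≈ (0.625000/3) × 2.078914 = 0.433107
Exact value: 0.432757
Error: 0.000350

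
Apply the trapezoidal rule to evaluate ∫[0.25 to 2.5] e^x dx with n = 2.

f(x) = e^x
a = 0.25, b = 2.5, n = 2
h = (b - a)/n = 1.125000

Trapezoidal rule: (h/2)[f(x₀) + 2f(x₁) + 2f(x₂) + ... + f(xₙ)]

x_0 = 0.2500, f(x_0) = 1.284025, coefficient = 1
x_1 = 1.3750, f(x_1) = 3.955077, coefficient = 2
x_2 = 2.5000, f(x_2) = 12.182494, coefficient = 1

I ≈ (1.125000/2) × 21.376673 = 12.024378
Exact value: 10.898469
Error: 1.125910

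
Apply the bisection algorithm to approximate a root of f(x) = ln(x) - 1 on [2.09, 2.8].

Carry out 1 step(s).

f(x) = ln(x) - 1
Initial interval: [2.09, 2.8]

Iteration 1:
  c_1 = (2.090000 + 2.800000)/2 = 2.445000
  f(c_1) = f(2.445000) = -0.105955
  f(a) × f(c) ≥ 0, new interval: [2.445000, 2.800000]

After 1 iteration(s), the approximation is c_1 = 2.445000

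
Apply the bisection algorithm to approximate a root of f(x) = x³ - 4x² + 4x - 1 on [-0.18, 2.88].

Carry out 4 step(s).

f(x) = x³ - 4x² + 4x - 1
Initial interval: [-0.18, 2.88]

Iteration 1:
  c_1 = (-0.180000 + 2.880000)/2 = 1.350000
  f(c_1) = f(1.350000) = -0.429625
  f(a) × f(c) ≥ 0, new interval: [1.350000, 2.880000]
Iteration 2:
  c_2 = (1.350000 + 2.880000)/2 = 2.115000
  f(c_2) = f(2.115000) = -0.972029
  f(a) × f(c) ≥ 0, new interval: [2.115000, 2.880000]
Iteration 3:
  c_3 = (2.115000 + 2.880000)/2 = 2.497500
  f(c_3) = f(2.497500) = -0.381853
  f(a) × f(c) ≥ 0, new interval: [2.497500, 2.880000]
Iteration 4:
  c_4 = (2.497500 + 2.880000)/2 = 2.688750
  f(c_4) = f(2.688750) = 0.275480
  f(a) × f(c) < 0, new interval: [2.497500, 2.688750]

After 4 iteration(s), the approximation is c_4 = 2.688750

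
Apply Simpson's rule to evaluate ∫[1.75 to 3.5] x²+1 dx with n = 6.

f(x) = x²+1
a = 1.75, b = 3.5, n = 6
h = (b - a)/n = 0.291667

Simpson's rule: (h/3)[f(x₀) + 4f(x₁) + 2f(x₂) + ... + f(xₙ)]

x_0 = 1.7500, f(x_0) = 4.062500, coefficient = 1
x_1 = 2.0417, f(x_1) = 5.168403, coefficient = 4
x_2 = 2.3333, f(x_2) = 6.444444, coefficient = 2
x_3 = 2.6250, f(x_3) = 7.890625, coefficient = 4
x_4 = 2.9167, f(x_4) = 9.506944, coefficient = 2
x_5 = 3.2083, f(x_5) = 11.293403, coefficient = 4
x_6 = 3.5000, f(x_6) = 13.250000, coefficient = 1

I ≈ (0.291667/3) × 146.625000 = 14.255208
Exact value: 14.255208
Error: 0.000000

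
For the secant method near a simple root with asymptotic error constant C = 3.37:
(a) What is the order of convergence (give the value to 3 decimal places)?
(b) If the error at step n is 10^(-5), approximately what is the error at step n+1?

(a) Secant method has superlinear convergence with order φ = (1+√5)/2 ≈ 1.618.
    This means |e_{n+1}| ≈ C|e_n|^1.618.

(b) With |e_n| = 10^(-5) and C = 3.37:
    |e_{n+1}| ≈ 3.37 × (10^(-5))^1.618 = 3.37 × 10^(-8.09)

(a) ≈ 1.618 (golden ratio); (b) |e_{n+1}| ≈ 2.738e-08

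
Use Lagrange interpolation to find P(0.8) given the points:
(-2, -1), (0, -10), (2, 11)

Lagrange interpolation formula:
P(x) = Σ yᵢ × Lᵢ(x)
where Lᵢ(x) = Π_{j≠i} (x - xⱼ)/(xᵢ - xⱼ)

L_0(0.8) = (0.8 - 0)/(-2 - 0) × (0.8 - 2)/(-2 - 2) = -0.120000
L_1(0.8) = (0.8 - (-2))/(0 - (-2)) × (0.8 - 2)/(0 - 2) = 0.840000
L_2(0.8) = (0.8 - (-2))/(2 - (-2)) × (0.8 - 0)/(2 - 0) = 0.280000

P(0.8) = (-1)×L_0(0.8) + (-10)×L_1(0.8) + 11×L_2(0.8)
P(0.8) = -5.200000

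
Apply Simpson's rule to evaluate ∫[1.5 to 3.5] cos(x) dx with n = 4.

f(x) = cos(x)
a = 1.5, b = 3.5, n = 4
h = (b - a)/n = 0.500000

Simpson's rule: (h/3)[f(x₀) + 4f(x₁) + 2f(x₂) + ... + f(xₙ)]

x_0 = 1.5000, f(x_0) = 0.070737, coefficient = 1
x_1 = 2.0000, f(x_1) = -0.416147, coefficient = 4
x_2 = 2.5000, f(x_2) = -0.801144, coefficient = 2
x_3 = 3.0000, f(x_3) = -0.989992, coefficient = 4
x_4 = 3.5000, f(x_4) = -0.936457, coefficient = 1

I ≈ (0.500000/3) × -8.092564 = -1.348761
Exact value: -1.348278
Error: 0.000482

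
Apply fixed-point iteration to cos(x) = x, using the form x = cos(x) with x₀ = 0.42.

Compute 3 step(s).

Equation: cos(x) = x
Fixed-point form: x = cos(x)
x₀ = 0.42

x_1 = g(0.420000) = 0.913089
x_2 = g(0.913089) = 0.611304
x_3 = g(0.611304) = 0.818900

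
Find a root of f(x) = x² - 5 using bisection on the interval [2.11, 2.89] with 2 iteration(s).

f(x) = x² - 5
Initial interval: [2.11, 2.89]

Iteration 1:
  c_1 = (2.110000 + 2.890000)/2 = 2.500000
  f(c_1) = f(2.500000) = 1.250000
  f(a) × f(c) < 0, new interval: [2.110000, 2.500000]
Iteration 2:
  c_2 = (2.110000 + 2.500000)/2 = 2.305000
  f(c_2) = f(2.305000) = 0.313025
  f(a) × f(c) < 0, new interval: [2.110000, 2.305000]

After 2 iteration(s), the approximation is c_2 = 2.305000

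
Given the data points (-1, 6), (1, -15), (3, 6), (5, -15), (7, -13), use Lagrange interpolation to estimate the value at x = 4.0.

Lagrange interpolation formula:
P(x) = Σ yᵢ × Lᵢ(x)
where Lᵢ(x) = Π_{j≠i} (x - xⱼ)/(xᵢ - xⱼ)

L_0(4.0) = (4.0 - 1)/(-1 - 1) × (4.0 - 3)/(-1 - 3) × (4.0 - 5)/(-1 - 5) × (4.0 - 7)/(-1 - 7) = 0.023438
L_1(4.0) = (4.0 - (-1))/(1 - (-1)) × (4.0 - 3)/(1 - 3) × (4.0 - 5)/(1 - 5) × (4.0 - 7)/(1 - 7) = -0.156250
L_2(4.0) = (4.0 - (-1))/(3 - (-1)) × (4.0 - 1)/(3 - 1) × (4.0 - 5)/(3 - 5) × (4.0 - 7)/(3 - 7) = 0.703125
L_3(4.0) = (4.0 - (-1))/(5 - (-1)) × (4.0 - 1)/(5 - 1) × (4.0 - 3)/(5 - 3) × (4.0 - 7)/(5 - 7) = 0.468750
L_4(4.0) = (4.0 - (-1))/(7 - (-1)) × (4.0 - 1)/(7 - 1) × (4.0 - 3)/(7 - 3) × (4.0 - 5)/(7 - 5) = -0.039062

P(4.0) = 6×L_0(4.0) + (-15)×L_1(4.0) + 6×L_2(4.0) + (-15)×L_3(4.0) + (-13)×L_4(4.0)
P(4.0) = 0.179688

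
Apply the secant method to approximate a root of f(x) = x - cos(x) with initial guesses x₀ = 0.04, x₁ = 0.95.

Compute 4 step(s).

f(x) = x - cos(x)
x₀ = 0.04, x₁ = 0.95

Secant formula: x_{n+1} = x_n - f(x_n)(x_n - x_{n-1})/(f(x_n) - f(x_{n-1}))

Iteration 1:
  f(0.040000) = -0.959200
  f(0.950000) = 0.368317
  x_2 = 0.950000 - 0.368317×(0.950000 - 0.040000)/(0.368317 - (-0.959200))
       = 0.697522
Iteration 2:
  f(0.950000) = 0.368317
  f(0.697522) = -0.068914
  x_3 = 0.697522 - (-0.068914)×(0.697522 - 0.950000)/(-0.068914 - 0.368317)
       = 0.737316
Iteration 3:
  f(0.697522) = -0.068914
  f(0.737316) = -0.002959
  x_4 = 0.737316 - (-0.002959)×(0.737316 - 0.697522)/(-0.002959 - (-0.068914))
       = 0.739102
Iteration 4:
  f(0.737316) = -0.002959
  f(0.739102) = 0.000028
  x_5 = 0.739102 - 0.000028×(0.739102 - 0.737316)/(0.000028 - (-0.002959))
       = 0.739085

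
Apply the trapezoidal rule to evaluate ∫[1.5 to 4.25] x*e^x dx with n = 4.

f(x) = x*e^x
a = 1.5, b = 4.25, n = 4
h = (b - a)/n = 0.687500

Trapezoidal rule: (h/2)[f(x₀) + 2f(x₁) + 2f(x₂) + ... + f(xₙ)]

x_0 = 1.5000, f(x_0) = 6.722534, coefficient = 1
x_1 = 2.1875, f(x_1) = 19.496975, coefficient = 2
x_2 = 2.8750, f(x_2) = 50.960594, coefficient = 2
x_3 = 3.5625, f(x_3) = 125.582454, coefficient = 2
x_4 = 4.2500, f(x_4) = 297.948002, coefficient = 1

I ≈ (0.687500/2) × 696.750583 = 239.508013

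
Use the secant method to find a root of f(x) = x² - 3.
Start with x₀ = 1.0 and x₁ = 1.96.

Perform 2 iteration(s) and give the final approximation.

f(x) = x² - 3
x₀ = 1.0, x₁ = 1.96

Secant formula: x_{n+1} = x_n - f(x_n)(x_n - x_{n-1})/(f(x_n) - f(x_{n-1}))

Iteration 1:
  f(1.000000) = -2.000000
  f(1.960000) = 0.841600
  x_2 = 1.960000 - 0.841600×(1.960000 - 1.000000)/(0.841600 - (-2.000000))
       = 1.675676
Iteration 2:
  f(1.960000) = 0.841600
  f(1.675676) = -0.192111
  x_3 = 1.675676 - (-0.192111)×(1.675676 - 1.960000)/(-0.192111 - 0.841600)
       = 1.728516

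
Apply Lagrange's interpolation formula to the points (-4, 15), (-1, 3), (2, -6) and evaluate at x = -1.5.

Lagrange interpolation formula:
P(x) = Σ yᵢ × Lᵢ(x)
where Lᵢ(x) = Π_{j≠i} (x - xⱼ)/(xᵢ - xⱼ)

L_0(-1.5) = (-1.5 - (-1))/(-4 - (-1)) × (-1.5 - 2)/(-4 - 2) = 0.097222
L_1(-1.5) = (-1.5 - (-4))/(-1 - (-4)) × (-1.5 - 2)/(-1 - 2) = 0.972222
L_2(-1.5) = (-1.5 - (-4))/(2 - (-4)) × (-1.5 - (-1))/(2 - (-1)) = -0.069444

P(-1.5) = 15×L_0(-1.5) + 3×L_1(-1.5) + (-6)×L_2(-1.5)
P(-1.5) = 4.791667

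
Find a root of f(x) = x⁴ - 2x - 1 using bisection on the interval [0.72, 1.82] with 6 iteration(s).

f(x) = x⁴ - 2x - 1
Initial interval: [0.72, 1.82]

Iteration 1:
  c_1 = (0.720000 + 1.820000)/2 = 1.270000
  f(c_1) = f(1.270000) = -0.938554
  f(a) × f(c) ≥ 0, new interval: [1.270000, 1.820000]
Iteration 2:
  c_2 = (1.270000 + 1.820000)/2 = 1.545000
  f(c_2) = f(1.545000) = 1.607888
  f(a) × f(c) < 0, new interval: [1.270000, 1.545000]
Iteration 3:
  c_3 = (1.270000 + 1.545000)/2 = 1.407500
  f(c_3) = f(1.407500) = 0.109584
  f(a) × f(c) < 0, new interval: [1.270000, 1.407500]
Iteration 4:
  c_4 = (1.270000 + 1.407500)/2 = 1.338750
  f(c_4) = f(1.338750) = -0.465334
  f(a) × f(c) ≥ 0, new interval: [1.338750, 1.407500]
Iteration 5:
  c_5 = (1.338750 + 1.407500)/2 = 1.373125
  f(c_5) = f(1.373125) = -0.191244
  f(a) × f(c) ≥ 0, new interval: [1.373125, 1.407500]
Iteration 6:
  c_6 = (1.373125 + 1.407500)/2 = 1.390312
  f(c_6) = f(1.390312) = -0.044256
  f(a) × f(c) ≥ 0, new interval: [1.390312, 1.407500]

After 6 iteration(s), the approximation is c_6 = 1.390312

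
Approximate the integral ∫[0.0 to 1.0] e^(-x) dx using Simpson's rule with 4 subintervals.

f(x) = e^(-x)
a = 0.0, b = 1.0, n = 4
h = (b - a)/n = 0.250000

Simpson's rule: (h/3)[f(x₀) + 4f(x₁) + 2f(x₂) + ... + f(xₙ)]

x_0 = 0.0000, f(x_0) = 1.000000, coefficient = 1
x_1 = 0.2500, f(x_1) = 0.778801, coefficient = 4
x_2 = 0.5000, f(x_2) = 0.606531, coefficient = 2
x_3 = 0.7500, f(x_3) = 0.472367, coefficient = 4
x_4 = 1.0000, f(x_4) = 0.367879, coefficient = 1

I ≈ (0.250000/3) × 7.585610 = 0.632134
Exact value: 0.632121
Error: 0.000014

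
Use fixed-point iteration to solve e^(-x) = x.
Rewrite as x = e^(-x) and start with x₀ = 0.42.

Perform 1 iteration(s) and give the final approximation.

Equation: e^(-x) = x
Fixed-point form: x = e^(-x)
x₀ = 0.42

x_1 = g(0.420000) = 0.657047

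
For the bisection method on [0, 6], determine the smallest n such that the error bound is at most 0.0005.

We need (b-a)/2^n ≤ 0.0005
(6 - 0)/2^n ≤ 0.0005
6/2^n ≤ 0.0005
2^n ≥ 12000
n ≥ log₂(12000) = 13.55
n ≥ 14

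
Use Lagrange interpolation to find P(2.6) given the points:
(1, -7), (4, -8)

Lagrange interpolation formula:
P(x) = Σ yᵢ × Lᵢ(x)
where Lᵢ(x) = Π_{j≠i} (x - xⱼ)/(xᵢ - xⱼ)

L_0(2.6) = (2.6 - 4)/(1 - 4) = 0.466667
L_1(2.6) = (2.6 - 1)/(4 - 1) = 0.533333

P(2.6) = (-7)×L_0(2.6) + (-8)×L_1(2.6)
P(2.6) = -7.533333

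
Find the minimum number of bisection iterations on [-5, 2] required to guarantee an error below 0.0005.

We need (b-a)/2^n ≤ 0.0005
(2 - (-5))/2^n ≤ 0.0005
7/2^n ≤ 0.0005
2^n ≥ 14000
n ≥ log₂(14000) = 13.77
n ≥ 14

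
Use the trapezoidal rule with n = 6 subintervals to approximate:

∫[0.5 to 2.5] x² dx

f(x) = x²
a = 0.5, b = 2.5, n = 6
h = (b - a)/n = 0.333333

Trapezoidal rule: (h/2)[f(x₀) + 2f(x₁) + 2f(x₂) + ... + f(xₙ)]

x_0 = 0.5000, f(x_0) = 0.250000, coefficient = 1
x_1 = 0.8333, f(x_1) = 0.694444, coefficient = 2
x_2 = 1.1667, f(x_2) = 1.361111, coefficient = 2
x_3 = 1.5000, f(x_3) = 2.250000, coefficient = 2
x_4 = 1.8333, f(x_4) = 3.361111, coefficient = 2
x_5 = 2.1667, f(x_5) = 4.694444, coefficient = 2
x_6 = 2.5000, f(x_6) = 6.250000, coefficient = 1

I ≈ (0.333333/2) × 31.222222 = 5.203704
Exact value: 5.166667
Error: 0.037037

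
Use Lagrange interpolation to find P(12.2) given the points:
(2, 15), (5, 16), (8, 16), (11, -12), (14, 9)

Lagrange interpolation formula:
P(x) = Σ yᵢ × Lᵢ(x)
where Lᵢ(x) = Π_{j≠i} (x - xⱼ)/(xᵢ - xⱼ)

L_0(12.2) = (12.2 - 5)/(2 - 5) × (12.2 - 8)/(2 - 8) × (12.2 - 11)/(2 - 11) × (12.2 - 14)/(2 - 14) = -0.033600
L_1(12.2) = (12.2 - 2)/(5 - 2) × (12.2 - 8)/(5 - 8) × (12.2 - 11)/(5 - 11) × (12.2 - 14)/(5 - 14) = 0.190400
L_2(12.2) = (12.2 - 2)/(8 - 2) × (12.2 - 5)/(8 - 5) × (12.2 - 11)/(8 - 11) × (12.2 - 14)/(8 - 14) = -0.489600
L_3(12.2) = (12.2 - 2)/(11 - 2) × (12.2 - 5)/(11 - 5) × (12.2 - 8)/(11 - 8) × (12.2 - 14)/(11 - 14) = 1.142400
L_4(12.2) = (12.2 - 2)/(14 - 2) × (12.2 - 5)/(14 - 5) × (12.2 - 8)/(14 - 8) × (12.2 - 11)/(14 - 11) = 0.190400

P(12.2) = 15×L_0(12.2) + 16×L_1(12.2) + 16×L_2(12.2) + (-12)×L_3(12.2) + 9×L_4(12.2)
P(12.2) = -17.286400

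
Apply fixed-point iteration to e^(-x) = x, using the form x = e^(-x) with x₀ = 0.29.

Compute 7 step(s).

Equation: e^(-x) = x
Fixed-point form: x = e^(-x)
x₀ = 0.29

x_1 = g(0.290000) = 0.748264
x_2 = g(0.748264) = 0.473187
x_3 = g(0.473187) = 0.623013
x_4 = g(0.623013) = 0.536326
x_5 = g(0.536326) = 0.584893
x_6 = g(0.584893) = 0.557165
x_7 = g(0.557165) = 0.572831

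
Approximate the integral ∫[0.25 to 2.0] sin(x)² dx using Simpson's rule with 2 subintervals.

f(x) = sin(x)²
a = 0.25, b = 2.0, n = 2
h = (b - a)/n = 0.875000

Simpson's rule: (h/3)[f(x₀) + 4f(x₁) + 2f(x₂) + ... + f(xₙ)]

x_0 = 0.2500, f(x_0) = 0.061209, coefficient = 1
x_1 = 1.1250, f(x_1) = 0.814087, coefficient = 4
x_2 = 2.0000, f(x_2) = 0.826822, coefficient = 1

I ≈ (0.875000/3) × 4.144378 = 1.208777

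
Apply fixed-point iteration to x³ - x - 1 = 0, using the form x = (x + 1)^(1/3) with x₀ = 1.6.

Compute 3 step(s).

Equation: x³ - x - 1 = 0
Fixed-point form: x = (x + 1)^(1/3)
x₀ = 1.6

x_1 = g(1.600000) = 1.375069
x_2 = g(1.375069) = 1.334214
x_3 = g(1.334214) = 1.326519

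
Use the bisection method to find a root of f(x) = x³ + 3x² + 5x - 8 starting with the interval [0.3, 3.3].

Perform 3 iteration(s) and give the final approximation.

f(x) = x³ + 3x² + 5x - 8
Initial interval: [0.3, 3.3]

Iteration 1:
  c_1 = (0.300000 + 3.300000)/2 = 1.800000
  f(c_1) = f(1.800000) = 16.552000
  f(a) × f(c) < 0, new interval: [0.300000, 1.800000]
Iteration 2:
  c_2 = (0.300000 + 1.800000)/2 = 1.050000
  f(c_2) = f(1.050000) = 1.715125
  f(a) × f(c) < 0, new interval: [0.300000, 1.050000]
Iteration 3:
  c_3 = (0.300000 + 1.050000)/2 = 0.675000
  f(c_3) = f(0.675000) = -2.950578
  f(a) × f(c) ≥ 0, new interval: [0.675000, 1.050000]

After 3 iteration(s), the approximation is c_3 = 0.675000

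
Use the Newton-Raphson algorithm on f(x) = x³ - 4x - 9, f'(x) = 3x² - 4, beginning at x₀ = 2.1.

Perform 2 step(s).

f(x) = x³ - 4x - 9
f'(x) = 3x² - 4
x₀ = 2.1

Newton-Raphson formula: x_{n+1} = x_n - f(x_n)/f'(x_n)

Iteration 1:
  f(2.100000) = -8.139000
  f'(2.100000) = 9.230000
  x_1 = 2.100000 - (-8.139000)/9.230000 = 2.981798
Iteration 2:
  f(2.981798) = 5.584341
  f'(2.981798) = 22.673367
  x_2 = 2.981798 - 5.584341/22.673367 = 2.735503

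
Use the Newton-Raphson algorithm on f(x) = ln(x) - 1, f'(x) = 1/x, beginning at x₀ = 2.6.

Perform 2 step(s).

f(x) = ln(x) - 1
f'(x) = 1/x
x₀ = 2.6

Newton-Raphson formula: x_{n+1} = x_n - f(x_n)/f'(x_n)

Iteration 1:
  f(2.600000) = -0.044489
  f'(2.600000) = 0.384615
  x_1 = 2.600000 - (-0.044489)/0.384615 = 2.715670
Iteration 2:
  f(2.715670) = -0.000961
  f'(2.715670) = 0.368233
  x_2 = 2.715670 - (-0.000961)/0.368233 = 2.718281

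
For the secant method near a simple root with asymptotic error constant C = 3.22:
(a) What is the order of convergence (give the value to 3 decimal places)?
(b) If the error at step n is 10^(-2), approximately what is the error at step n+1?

(a) Secant method has superlinear convergence with order φ = (1+√5)/2 ≈ 1.618.
    This means |e_{n+1}| ≈ C|e_n|^1.618.

(b) With |e_n| = 10^(-2) and C = 3.22:
    |e_{n+1}| ≈ 3.22 × (10^(-2))^1.618 = 3.22 × 10^(-3.24)

(a) ≈ 1.618 (golden ratio); (b) |e_{n+1}| ≈ 1.870e-03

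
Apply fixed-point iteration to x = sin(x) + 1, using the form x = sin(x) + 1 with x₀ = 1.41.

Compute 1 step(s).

Equation: x = sin(x) + 1
Fixed-point form: x = sin(x) + 1
x₀ = 1.41

x_1 = g(1.410000) = 1.987100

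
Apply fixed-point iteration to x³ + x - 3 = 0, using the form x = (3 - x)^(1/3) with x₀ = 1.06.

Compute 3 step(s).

Equation: x³ + x - 3 = 0
Fixed-point form: x = (3 - x)^(1/3)
x₀ = 1.06

x_1 = g(1.060000) = 1.247194
x_2 = g(1.247194) = 1.205715
x_3 = g(1.205715) = 1.215152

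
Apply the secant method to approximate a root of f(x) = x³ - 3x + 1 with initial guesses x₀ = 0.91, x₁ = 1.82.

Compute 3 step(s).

f(x) = x³ - 3x + 1
x₀ = 0.91, x₁ = 1.82

Secant formula: x_{n+1} = x_n - f(x_n)(x_n - x_{n-1})/(f(x_n) - f(x_{n-1}))

Iteration 1:
  f(0.910000) = -0.976429
  f(1.820000) = 1.568568
  x_2 = 1.820000 - 1.568568×(1.820000 - 0.910000)/(1.568568 - (-0.976429))
       = 1.259136
Iteration 2:
  f(1.820000) = 1.568568
  f(1.259136) = -0.781144
  x_3 = 1.259136 - (-0.781144)×(1.259136 - 1.820000)/(-0.781144 - 1.568568)
       = 1.445591
Iteration 3:
  f(1.259136) = -0.781144
  f(1.445591) = -0.315873
  x_4 = 1.445591 - (-0.315873)×(1.445591 - 1.259136)/(-0.315873 - (-0.781144))
       = 1.572176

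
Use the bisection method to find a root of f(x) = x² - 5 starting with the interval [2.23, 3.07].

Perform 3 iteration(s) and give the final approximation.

f(x) = x² - 5
Initial interval: [2.23, 3.07]

Iteration 1:
  c_1 = (2.230000 + 3.070000)/2 = 2.650000
  f(c_1) = f(2.650000) = 2.022500
  f(a) × f(c) < 0, new interval: [2.230000, 2.650000]
Iteration 2:
  c_2 = (2.230000 + 2.650000)/2 = 2.440000
  f(c_2) = f(2.440000) = 0.953600
  f(a) × f(c) < 0, new interval: [2.230000, 2.440000]
Iteration 3:
  c_3 = (2.230000 + 2.440000)/2 = 2.335000
  f(c_3) = f(2.335000) = 0.452225
  f(a) × f(c) < 0, new interval: [2.230000, 2.335000]

After 3 iteration(s), the approximation is c_3 = 2.335000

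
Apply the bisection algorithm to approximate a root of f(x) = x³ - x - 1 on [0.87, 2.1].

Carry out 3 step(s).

f(x) = x³ - x - 1
Initial interval: [0.87, 2.1]

Iteration 1:
  c_1 = (0.870000 + 2.100000)/2 = 1.485000
  f(c_1) = f(1.485000) = 0.789759
  f(a) × f(c) < 0, new interval: [0.870000, 1.485000]
Iteration 2:
  c_2 = (0.870000 + 1.485000)/2 = 1.177500
  f(c_2) = f(1.177500) = -0.544889
  f(a) × f(c) ≥ 0, new interval: [1.177500, 1.485000]
Iteration 3:
  c_3 = (1.177500 + 1.485000)/2 = 1.331250
  f(c_3) = f(1.331250) = 0.028027
  f(a) × f(c) < 0, new interval: [1.177500, 1.331250]

After 3 iteration(s), the approximation is c_3 = 1.331250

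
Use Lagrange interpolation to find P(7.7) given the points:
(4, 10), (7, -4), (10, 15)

Lagrange interpolation formula:
P(x) = Σ yᵢ × Lᵢ(x)
where Lᵢ(x) = Π_{j≠i} (x - xⱼ)/(xᵢ - xⱼ)

L_0(7.7) = (7.7 - 7)/(4 - 7) × (7.7 - 10)/(4 - 10) = -0.089444
L_1(7.7) = (7.7 - 4)/(7 - 4) × (7.7 - 10)/(7 - 10) = 0.945556
L_2(7.7) = (7.7 - 4)/(10 - 4) × (7.7 - 7)/(10 - 7) = 0.143889

P(7.7) = 10×L_0(7.7) + (-4)×L_1(7.7) + 15×L_2(7.7)
P(7.7) = -2.518333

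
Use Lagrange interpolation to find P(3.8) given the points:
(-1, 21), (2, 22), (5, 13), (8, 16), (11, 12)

Lagrange interpolation formula:
P(x) = Σ yᵢ × Lᵢ(x)
where Lᵢ(x) = Π_{j≠i} (x - xⱼ)/(xᵢ - xⱼ)

L_0(3.8) = (3.8 - 2)/(-1 - 2) × (3.8 - 5)/(-1 - 5) × (3.8 - 8)/(-1 - 8) × (3.8 - 11)/(-1 - 11) = -0.033600
L_1(3.8) = (3.8 - (-1))/(2 - (-1)) × (3.8 - 5)/(2 - 5) × (3.8 - 8)/(2 - 8) × (3.8 - 11)/(2 - 11) = 0.358400
L_2(3.8) = (3.8 - (-1))/(5 - (-1)) × (3.8 - 2)/(5 - 2) × (3.8 - 8)/(5 - 8) × (3.8 - 11)/(5 - 11) = 0.806400
L_3(3.8) = (3.8 - (-1))/(8 - (-1)) × (3.8 - 2)/(8 - 2) × (3.8 - 5)/(8 - 5) × (3.8 - 11)/(8 - 11) = -0.153600
L_4(3.8) = (3.8 - (-1))/(11 - (-1)) × (3.8 - 2)/(11 - 2) × (3.8 - 5)/(11 - 5) × (3.8 - 8)/(11 - 8) = 0.022400

P(3.8) = 21×L_0(3.8) + 22×L_1(3.8) + 13×L_2(3.8) + 16×L_3(3.8) + 12×L_4(3.8)
P(3.8) = 15.473600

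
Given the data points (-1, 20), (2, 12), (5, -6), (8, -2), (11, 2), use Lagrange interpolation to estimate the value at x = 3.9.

Lagrange interpolation formula:
P(x) = Σ yᵢ × Lᵢ(x)
where Lᵢ(x) = Π_{j≠i} (x - xⱼ)/(xᵢ - xⱼ)

L_0(3.9) = (3.9 - 2)/(-1 - 2) × (3.9 - 5)/(-1 - 5) × (3.9 - 8)/(-1 - 8) × (3.9 - 11)/(-1 - 11) = -0.031296
L_1(3.9) = (3.9 - (-1))/(2 - (-1)) × (3.9 - 5)/(2 - 5) × (3.9 - 8)/(2 - 8) × (3.9 - 11)/(2 - 11) = 0.322845
L_2(3.9) = (3.9 - (-1))/(5 - (-1)) × (3.9 - 2)/(5 - 2) × (3.9 - 8)/(5 - 8) × (3.9 - 11)/(5 - 11) = 0.836463
L_3(3.9) = (3.9 - (-1))/(8 - (-1)) × (3.9 - 2)/(8 - 2) × (3.9 - 5)/(8 - 5) × (3.9 - 11)/(8 - 11) = -0.149611
L_4(3.9) = (3.9 - (-1))/(11 - (-1)) × (3.9 - 2)/(11 - 2) × (3.9 - 5)/(11 - 5) × (3.9 - 8)/(11 - 8) = 0.021599

P(3.9) = 20×L_0(3.9) + 12×L_1(3.9) + (-6)×L_2(3.9) + (-2)×L_3(3.9) + 2×L_4(3.9)
P(3.9) = -1.428139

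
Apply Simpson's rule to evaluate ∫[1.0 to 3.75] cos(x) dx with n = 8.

f(x) = cos(x)
a = 1.0, b = 3.75, n = 8
h = (b - a)/n = 0.343750

Simpson's rule: (h/3)[f(x₀) + 4f(x₁) + 2f(x₂) + ... + f(xₙ)]

x_0 = 1.0000, f(x_0) = 0.540302, coefficient = 1
x_1 = 1.3438, f(x_1) = 0.225101, coefficient = 4
x_2 = 1.6875, f(x_2) = -0.116439, coefficient = 2
x_3 = 2.0312, f(x_3) = -0.444355, coefficient = 4
x_4 = 2.3750, f(x_4) = -0.720278, coefficient = 2
x_5 = 2.7188, f(x_5) = -0.911926, coefficient = 4
x_6 = 3.0625, f(x_6) = -0.996874, coefficient = 2
x_7 = 3.4062, f(x_7) = -0.965182, coefficient = 4
x_8 = 3.7500, f(x_8) = -0.820559, coefficient = 1

I ≈ (0.343750/3) × -12.332889 = -1.413143
Exact value: -1.413032
Error: 0.000111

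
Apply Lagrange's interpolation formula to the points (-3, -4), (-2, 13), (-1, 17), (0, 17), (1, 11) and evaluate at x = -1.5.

Lagrange interpolation formula:
P(x) = Σ yᵢ × Lᵢ(x)
where Lᵢ(x) = Π_{j≠i} (x - xⱼ)/(xᵢ - xⱼ)

L_0(-1.5) = (-1.5 - (-2))/(-3 - (-2)) × (-1.5 - (-1))/(-3 - (-1)) × (-1.5 - 0)/(-3 - 0) × (-1.5 - 1)/(-3 - 1) = -0.039062
L_1(-1.5) = (-1.5 - (-3))/(-2 - (-3)) × (-1.5 - (-1))/(-2 - (-1)) × (-1.5 - 0)/(-2 - 0) × (-1.5 - 1)/(-2 - 1) = 0.468750
L_2(-1.5) = (-1.5 - (-3))/(-1 - (-3)) × (-1.5 - (-2))/(-1 - (-2)) × (-1.5 - 0)/(-1 - 0) × (-1.5 - 1)/(-1 - 1) = 0.703125
L_3(-1.5) = (-1.5 - (-3))/(0 - (-3)) × (-1.5 - (-2))/(0 - (-2)) × (-1.5 - (-1))/(0 - (-1)) × (-1.5 - 1)/(0 - 1) = -0.156250
L_4(-1.5) = (-1.5 - (-3))/(1 - (-3)) × (-1.5 - (-2))/(1 - (-2)) × (-1.5 - (-1))/(1 - (-1)) × (-1.5 - 0)/(1 - 0) = 0.023438

P(-1.5) = (-4)×L_0(-1.5) + 13×L_1(-1.5) + 17×L_2(-1.5) + 17×L_3(-1.5) + 11×L_4(-1.5)
P(-1.5) = 15.804688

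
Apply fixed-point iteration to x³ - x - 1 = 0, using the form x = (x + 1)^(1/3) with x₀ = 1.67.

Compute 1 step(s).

Equation: x³ - x - 1 = 0
Fixed-point form: x = (x + 1)^(1/3)
x₀ = 1.67

x_1 = g(1.670000) = 1.387300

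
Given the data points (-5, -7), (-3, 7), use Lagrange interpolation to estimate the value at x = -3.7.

Lagrange interpolation formula:
P(x) = Σ yᵢ × Lᵢ(x)
where Lᵢ(x) = Π_{j≠i} (x - xⱼ)/(xᵢ - xⱼ)

L_0(-3.7) = (-3.7 - (-3))/(-5 - (-3)) = 0.350000
L_1(-3.7) = (-3.7 - (-5))/(-3 - (-5)) = 0.650000

P(-3.7) = (-7)×L_0(-3.7) + 7×L_1(-3.7)
P(-3.7) = 2.100000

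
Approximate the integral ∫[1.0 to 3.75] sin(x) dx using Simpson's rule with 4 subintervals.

f(x) = sin(x)
a = 1.0, b = 3.75, n = 4
h = (b - a)/n = 0.687500

Simpson's rule: (h/3)[f(x₀) + 4f(x₁) + 2f(x₂) + ... + f(xₙ)]

x_0 = 1.0000, f(x_0) = 0.841471, coefficient = 1
x_1 = 1.6875, f(x_1) = 0.993198, coefficient = 4
x_2 = 2.3750, f(x_2) = 0.693685, coefficient = 2
x_3 = 3.0625, f(x_3) = 0.079010, coefficient = 4
x_4 = 3.7500, f(x_4) = -0.571561, coefficient = 1

I ≈ (0.687500/3) × 5.946112 = 1.362651
Exact value: 1.360862
Error: 0.001789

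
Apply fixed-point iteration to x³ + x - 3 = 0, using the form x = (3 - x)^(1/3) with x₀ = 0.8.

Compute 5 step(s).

Equation: x³ + x - 3 = 0
Fixed-point form: x = (3 - x)^(1/3)
x₀ = 0.8

x_1 = g(0.800000) = 1.300591
x_2 = g(1.300591) = 1.193345
x_3 = g(1.193345) = 1.217938
x_4 = g(1.217938) = 1.212386
x_5 = g(1.212386) = 1.213644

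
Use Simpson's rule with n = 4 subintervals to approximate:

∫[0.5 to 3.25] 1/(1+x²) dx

f(x) = 1/(1+x²)
a = 0.5, b = 3.25, n = 4
h = (b - a)/n = 0.687500

Simpson's rule: (h/3)[f(x₀) + 4f(x₁) + 2f(x₂) + ... + f(xₙ)]

x_0 = 0.5000, f(x_0) = 0.800000, coefficient = 1
x_1 = 1.1875, f(x_1) = 0.414911, coefficient = 4
x_2 = 1.8750, f(x_2) = 0.221453, coefficient = 2
x_3 = 2.5625, f(x_3) = 0.132163, coefficient = 4
x_4 = 3.2500, f(x_4) = 0.086486, coefficient = 1

I ≈ (0.687500/3) × 3.517689 = 0.806137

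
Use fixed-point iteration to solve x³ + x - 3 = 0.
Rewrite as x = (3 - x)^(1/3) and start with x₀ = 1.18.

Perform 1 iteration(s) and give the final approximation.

Equation: x³ + x - 3 = 0
Fixed-point form: x = (3 - x)^(1/3)
x₀ = 1.18

x_1 = g(1.180000) = 1.220929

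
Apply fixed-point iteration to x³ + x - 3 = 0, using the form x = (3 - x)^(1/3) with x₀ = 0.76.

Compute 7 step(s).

Equation: x³ + x - 3 = 0
Fixed-point form: x = (3 - x)^(1/3)
x₀ = 0.76

x_1 = g(0.760000) = 1.308427
x_2 = g(1.308427) = 1.191508
x_3 = g(1.191508) = 1.218350
x_4 = g(1.218350) = 1.212293
x_5 = g(1.212293) = 1.213665
x_6 = g(1.213665) = 1.213354
x_7 = g(1.213354) = 1.213425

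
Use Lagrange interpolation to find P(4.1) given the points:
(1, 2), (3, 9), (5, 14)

Lagrange interpolation formula:
P(x) = Σ yᵢ × Lᵢ(x)
where Lᵢ(x) = Π_{j≠i} (x - xⱼ)/(xᵢ - xⱼ)

L_0(4.1) = (4.1 - 3)/(1 - 3) × (4.1 - 5)/(1 - 5) = -0.123750
L_1(4.1) = (4.1 - 1)/(3 - 1) × (4.1 - 5)/(3 - 5) = 0.697500
L_2(4.1) = (4.1 - 1)/(5 - 1) × (4.1 - 3)/(5 - 3) = 0.426250

P(4.1) = 2×L_0(4.1) + 9×L_1(4.1) + 14×L_2(4.1)
P(4.1) = 11.997500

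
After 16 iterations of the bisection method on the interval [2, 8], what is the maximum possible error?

Bisection error bound: |error| ≤ (b-a)/2^n
|error| ≤ (8 - 2)/2^16 = 6/2^16
|error| ≤ 0.0000915527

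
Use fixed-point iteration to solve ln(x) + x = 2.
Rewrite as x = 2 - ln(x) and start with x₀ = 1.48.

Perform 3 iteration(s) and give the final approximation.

Equation: ln(x) + x = 2
Fixed-point form: x = 2 - ln(x)
x₀ = 1.48

x_1 = g(1.480000) = 1.607958
x_2 = g(1.607958) = 1.525035
x_3 = g(1.525035) = 1.577983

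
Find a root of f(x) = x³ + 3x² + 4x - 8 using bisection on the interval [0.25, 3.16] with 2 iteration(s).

f(x) = x³ + 3x² + 4x - 8
Initial interval: [0.25, 3.16]

Iteration 1:
  c_1 = (0.250000 + 3.160000)/2 = 1.705000
  f(c_1) = f(1.705000) = 12.497553
  f(a) × f(c) < 0, new interval: [0.250000, 1.705000]
Iteration 2:
  c_2 = (0.250000 + 1.705000)/2 = 0.977500
  f(c_2) = f(0.977500) = -0.289474
  f(a) × f(c) ≥ 0, new interval: [0.977500, 1.705000]

After 2 iteration(s), the approximation is c_2 = 0.977500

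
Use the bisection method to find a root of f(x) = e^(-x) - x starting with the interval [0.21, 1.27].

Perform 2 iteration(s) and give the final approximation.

f(x) = e^(-x) - x
Initial interval: [0.21, 1.27]

Iteration 1:
  c_1 = (0.210000 + 1.270000)/2 = 0.740000
  f(c_1) = f(0.740000) = -0.262886
  f(a) × f(c) < 0, new interval: [0.210000, 0.740000]
Iteration 2:
  c_2 = (0.210000 + 0.740000)/2 = 0.475000
  f(c_2) = f(0.475000) = 0.146885
  f(a) × f(c) ≥ 0, new interval: [0.475000, 0.740000]

After 2 iteration(s), the approximation is c_2 = 0.475000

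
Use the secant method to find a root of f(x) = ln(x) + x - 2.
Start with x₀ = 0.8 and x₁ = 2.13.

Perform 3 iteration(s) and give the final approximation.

f(x) = ln(x) + x - 2
x₀ = 0.8, x₁ = 2.13

Secant formula: x_{n+1} = x_n - f(x_n)(x_n - x_{n-1})/(f(x_n) - f(x_{n-1}))

Iteration 1:
  f(0.800000) = -1.423144
  f(2.130000) = 0.886122
  x_2 = 2.130000 - 0.886122×(2.130000 - 0.800000)/(0.886122 - (-1.423144))
       = 1.619646
Iteration 2:
  f(2.130000) = 0.886122
  f(1.619646) = 0.101854
  x_3 = 1.619646 - 0.101854×(1.619646 - 2.130000)/(0.101854 - 0.886122)
       = 1.553366
Iteration 3:
  f(1.619646) = 0.101854
  f(1.553366) = -0.006210
  x_4 = 1.553366 - (-0.006210)×(1.553366 - 1.619646)/(-0.006210 - 0.101854)
       = 1.557175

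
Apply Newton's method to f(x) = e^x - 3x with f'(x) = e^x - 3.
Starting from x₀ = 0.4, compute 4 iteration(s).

f(x) = e^x - 3x
f'(x) = e^x - 3
x₀ = 0.4

Newton-Raphson formula: x_{n+1} = x_n - f(x_n)/f'(x_n)

Iteration 1:
  f(0.400000) = 0.291825
  f'(0.400000) = -1.508175
  x_1 = 0.400000 - 0.291825/(-1.508175) = 0.593495
Iteration 2:
  f(0.593495) = 0.029819
  f'(0.593495) = -1.189695
  x_2 = 0.593495 - 0.029819/(-1.189695) = 0.618560
Iteration 3:
  f(0.618560) = 0.000573
  f'(0.618560) = -1.143747
  x_3 = 0.618560 - 0.000573/(-1.143747) = 0.619061
Iteration 4:
  f(0.619061) = 0.000000
  f'(0.619061) = -1.142817
  x_4 = 0.619061 - 0.000000/(-1.142817) = 0.619061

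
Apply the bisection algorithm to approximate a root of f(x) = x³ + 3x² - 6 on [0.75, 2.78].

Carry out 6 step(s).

f(x) = x³ + 3x² - 6
Initial interval: [0.75, 2.78]

Iteration 1:
  c_1 = (0.750000 + 2.780000)/2 = 1.765000
  f(c_1) = f(1.765000) = 8.844047
  f(a) × f(c) < 0, new interval: [0.750000, 1.765000]
Iteration 2:
  c_2 = (0.750000 + 1.765000)/2 = 1.257500
  f(c_2) = f(1.257500) = 0.732411
  f(a) × f(c) < 0, new interval: [0.750000, 1.257500]
Iteration 3:
  c_3 = (0.750000 + 1.257500)/2 = 1.003750
  f(c_3) = f(1.003750) = -1.966166
  f(a) × f(c) ≥ 0, new interval: [1.003750, 1.257500]
Iteration 4:
  c_4 = (1.003750 + 1.257500)/2 = 1.130625
  f(c_4) = f(1.130625) = -0.719769
  f(a) × f(c) ≥ 0, new interval: [1.130625, 1.257500]
Iteration 5:
  c_5 = (1.130625 + 1.257500)/2 = 1.194062
  f(c_5) = f(1.194062) = -0.020168
  f(a) × f(c) ≥ 0, new interval: [1.194062, 1.257500]
Iteration 6:
  c_6 = (1.194062 + 1.257500)/2 = 1.225781
  f(c_6) = f(1.225781) = 0.349404
  f(a) × f(c) < 0, new interval: [1.194062, 1.225781]

After 6 iteration(s), the approximation is c_6 = 1.225781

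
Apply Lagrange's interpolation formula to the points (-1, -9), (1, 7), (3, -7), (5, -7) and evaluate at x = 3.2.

Lagrange interpolation formula:
P(x) = Σ yᵢ × Lᵢ(x)
where Lᵢ(x) = Π_{j≠i} (x - xⱼ)/(xᵢ - xⱼ)

L_0(3.2) = (3.2 - 1)/(-1 - 1) × (3.2 - 3)/(-1 - 3) × (3.2 - 5)/(-1 - 5) = 0.016500
L_1(3.2) = (3.2 - (-1))/(1 - (-1)) × (3.2 - 3)/(1 - 3) × (3.2 - 5)/(1 - 5) = -0.094500
L_2(3.2) = (3.2 - (-1))/(3 - (-1)) × (3.2 - 1)/(3 - 1) × (3.2 - 5)/(3 - 5) = 1.039500
L_3(3.2) = (3.2 - (-1))/(5 - (-1)) × (3.2 - 1)/(5 - 1) × (3.2 - 3)/(5 - 3) = 0.038500

P(3.2) = (-9)×L_0(3.2) + 7×L_1(3.2) + (-7)×L_2(3.2) + (-7)×L_3(3.2)
P(3.2) = -8.356000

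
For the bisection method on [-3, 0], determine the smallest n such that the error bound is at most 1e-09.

We need (b-a)/2^n ≤ 1e-09
(0 - (-3))/2^n ≤ 1e-09
3/2^n ≤ 1e-09
2^n ≥ 3000000000
n ≥ log₂(3000000000) = 31.48
n ≥ 32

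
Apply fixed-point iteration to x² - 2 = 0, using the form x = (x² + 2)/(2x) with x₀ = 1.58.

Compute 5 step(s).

Equation: x² - 2 = 0
Fixed-point form: x = (x² + 2)/(2x)
x₀ = 1.58

x_1 = g(1.580000) = 1.422911
x_2 = g(1.422911) = 1.414240
x_3 = g(1.414240) = 1.414214
x_4 = g(1.414214) = 1.414214
x_5 = g(1.414214) = 1.414214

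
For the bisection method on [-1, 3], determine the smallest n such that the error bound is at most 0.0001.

We need (b-a)/2^n ≤ 0.0001
(3 - (-1))/2^n ≤ 0.0001
4/2^n ≤ 0.0001
2^n ≥ 40000
n ≥ log₂(40000) = 15.29
n ≥ 16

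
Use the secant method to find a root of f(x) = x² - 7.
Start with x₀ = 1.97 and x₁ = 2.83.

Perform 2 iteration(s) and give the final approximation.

f(x) = x² - 7
x₀ = 1.97, x₁ = 2.83

Secant formula: x_{n+1} = x_n - f(x_n)(x_n - x_{n-1})/(f(x_n) - f(x_{n-1}))

Iteration 1:
  f(1.970000) = -3.119100
  f(2.830000) = 1.008900
  x_2 = 2.830000 - 1.008900×(2.830000 - 1.970000)/(1.008900 - (-3.119100))
       = 2.619813
Iteration 2:
  f(2.830000) = 1.008900
  f(2.619813) = -0.136582
  x_3 = 2.619813 - (-0.136582)×(2.619813 - 2.830000)/(-0.136582 - 1.008900)
       = 2.644874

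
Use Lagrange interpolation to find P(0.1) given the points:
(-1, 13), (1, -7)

Lagrange interpolation formula:
P(x) = Σ yᵢ × Lᵢ(x)
where Lᵢ(x) = Π_{j≠i} (x - xⱼ)/(xᵢ - xⱼ)

L_0(0.1) = (0.1 - 1)/(-1 - 1) = 0.450000
L_1(0.1) = (0.1 - (-1))/(1 - (-1)) = 0.550000

P(0.1) = 13×L_0(0.1) + (-7)×L_1(0.1)
P(0.1) = 2.000000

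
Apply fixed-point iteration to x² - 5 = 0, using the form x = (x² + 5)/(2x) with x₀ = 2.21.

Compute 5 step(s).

Equation: x² - 5 = 0
Fixed-point form: x = (x² + 5)/(2x)
x₀ = 2.21

x_1 = g(2.210000) = 2.236222
x_2 = g(2.236222) = 2.236068
x_3 = g(2.236068) = 2.236068
x_4 = g(2.236068) = 2.236068
x_5 = g(2.236068) = 2.236068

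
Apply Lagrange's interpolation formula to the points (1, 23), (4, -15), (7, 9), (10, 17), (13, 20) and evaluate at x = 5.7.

Lagrange interpolation formula:
P(x) = Σ yᵢ × Lᵢ(x)
where Lᵢ(x) = Π_{j≠i} (x - xⱼ)/(xᵢ - xⱼ)

L_0(5.7) = (5.7 - 4)/(1 - 4) × (5.7 - 7)/(1 - 7) × (5.7 - 10)/(1 - 10) × (5.7 - 13)/(1 - 13) = -0.035685
L_1(5.7) = (5.7 - 1)/(4 - 1) × (5.7 - 7)/(4 - 7) × (5.7 - 10)/(4 - 10) × (5.7 - 13)/(4 - 13) = 0.394636
L_2(5.7) = (5.7 - 1)/(7 - 1) × (5.7 - 4)/(7 - 4) × (5.7 - 10)/(7 - 10) × (5.7 - 13)/(7 - 13) = 0.774093
L_3(5.7) = (5.7 - 1)/(10 - 1) × (5.7 - 4)/(10 - 4) × (5.7 - 7)/(10 - 7) × (5.7 - 13)/(10 - 13) = -0.156019
L_4(5.7) = (5.7 - 1)/(13 - 1) × (5.7 - 4)/(13 - 4) × (5.7 - 7)/(13 - 7) × (5.7 - 10)/(13 - 10) = 0.022975

P(5.7) = 23×L_0(5.7) + (-15)×L_1(5.7) + 9×L_2(5.7) + 17×L_3(5.7) + 20×L_4(5.7)
P(5.7) = -1.966267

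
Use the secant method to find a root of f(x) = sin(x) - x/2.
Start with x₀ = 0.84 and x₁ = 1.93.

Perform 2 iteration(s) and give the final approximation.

f(x) = sin(x) - x/2
x₀ = 0.84, x₁ = 1.93

Secant formula: x_{n+1} = x_n - f(x_n)(x_n - x_{n-1})/(f(x_n) - f(x_{n-1}))

Iteration 1:
  f(0.840000) = 0.324643
  f(1.930000) = -0.028823
  x_2 = 1.930000 - (-0.028823)×(1.930000 - 0.840000)/(-0.028823 - 0.324643)
       = 1.841117
Iteration 2:
  f(1.930000) = -0.028823
  f(1.841117) = 0.043127
  x_3 = 1.841117 - 0.043127×(1.841117 - 1.930000)/(0.043127 - (-0.028823))
       = 1.894394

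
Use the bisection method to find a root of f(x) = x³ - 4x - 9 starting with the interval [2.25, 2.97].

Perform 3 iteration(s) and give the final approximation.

f(x) = x³ - 4x - 9
Initial interval: [2.25, 2.97]

Iteration 1:
  c_1 = (2.250000 + 2.970000)/2 = 2.610000
  f(c_1) = f(2.610000) = -1.660419
  f(a) × f(c) ≥ 0, new interval: [2.610000, 2.970000]
Iteration 2:
  c_2 = (2.610000 + 2.970000)/2 = 2.790000
  f(c_2) = f(2.790000) = 1.557639
  f(a) × f(c) < 0, new interval: [2.610000, 2.790000]
Iteration 3:
  c_3 = (2.610000 + 2.790000)/2 = 2.700000
  f(c_3) = f(2.700000) = -0.117000
  f(a) × f(c) ≥ 0, new interval: [2.700000, 2.790000]

After 3 iteration(s), the approximation is c_3 = 2.700000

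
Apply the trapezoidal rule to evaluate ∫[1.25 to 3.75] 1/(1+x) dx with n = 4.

f(x) = 1/(1+x)
a = 1.25, b = 3.75, n = 4
h = (b - a)/n = 0.625000

Trapezoidal rule: (h/2)[f(x₀) + 2f(x₁) + 2f(x₂) + ... + f(xₙ)]

x_0 = 1.2500, f(x_0) = 0.444444, coefficient = 1
x_1 = 1.8750, f(x_1) = 0.347826, coefficient = 2
x_2 = 2.5000, f(x_2) = 0.285714, coefficient = 2
x_3 = 3.1250, f(x_3) = 0.242424, coefficient = 2
x_4 = 3.7500, f(x_4) = 0.210526, coefficient = 1

I ≈ (0.625000/2) × 2.406900 = 0.752156
Exact value: 0.747214
Error: 0.004942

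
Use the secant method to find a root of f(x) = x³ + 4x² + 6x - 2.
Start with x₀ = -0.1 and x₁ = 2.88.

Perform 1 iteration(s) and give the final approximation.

f(x) = x³ + 4x² + 6x - 2
x₀ = -0.1, x₁ = 2.88

Secant formula: x_{n+1} = x_n - f(x_n)(x_n - x_{n-1})/(f(x_n) - f(x_{n-1}))

Iteration 1:
  f(-0.100000) = -2.561000
  f(2.880000) = 72.345472
  x_2 = 2.880000 - 72.345472×(2.880000 - (-0.100000))/(72.345472 - (-2.561000))
       = 0.001884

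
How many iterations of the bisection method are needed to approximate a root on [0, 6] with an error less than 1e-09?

We need (b-a)/2^n ≤ 1e-09
(6 - 0)/2^n ≤ 1e-09
6/2^n ≤ 1e-09
2^n ≥ 6000000000
n ≥ log₂(6000000000) = 32.48
n ≥ 33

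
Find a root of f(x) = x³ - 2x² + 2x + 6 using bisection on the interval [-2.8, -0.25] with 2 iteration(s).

f(x) = x³ - 2x² + 2x + 6
Initial interval: [-2.8, -0.25]

Iteration 1:
  c_1 = (-2.800000 + (-0.250000))/2 = -1.525000
  f(c_1) = f(-1.525000) = -5.247828
  f(a) × f(c) ≥ 0, new interval: [-1.525000, -0.250000]
Iteration 2:
  c_2 = (-1.525000 + (-0.250000))/2 = -0.887500
  f(c_2) = f(-0.887500) = 1.950643
  f(a) × f(c) < 0, new interval: [-1.525000, -0.887500]

After 2 iteration(s), the approximation is c_2 = -0.887500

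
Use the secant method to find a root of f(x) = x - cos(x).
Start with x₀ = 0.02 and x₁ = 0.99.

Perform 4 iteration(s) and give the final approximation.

f(x) = x - cos(x)
x₀ = 0.02, x₁ = 0.99

Secant formula: x_{n+1} = x_n - f(x_n)(x_n - x_{n-1})/(f(x_n) - f(x_{n-1}))

Iteration 1:
  f(0.020000) = -0.979800
  f(0.990000) = 0.441310
  x_2 = 0.990000 - 0.441310×(0.990000 - 0.020000)/(0.441310 - (-0.979800))
       = 0.688777
Iteration 2:
  f(0.990000) = 0.441310
  f(0.688777) = -0.083247
  x_3 = 0.688777 - (-0.083247)×(0.688777 - 0.990000)/(-0.083247 - 0.441310)
       = 0.736581
Iteration 3:
  f(0.688777) = -0.083247
  f(0.736581) = -0.004189
  x_4 = 0.736581 - (-0.004189)×(0.736581 - 0.688777)/(-0.004189 - (-0.083247))
       = 0.739114
Iteration 4:
  f(0.736581) = -0.004189
  f(0.739114) = 0.000048
  x_5 = 0.739114 - 0.000048×(0.739114 - 0.736581)/(0.000048 - (-0.004189))
       = 0.739085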